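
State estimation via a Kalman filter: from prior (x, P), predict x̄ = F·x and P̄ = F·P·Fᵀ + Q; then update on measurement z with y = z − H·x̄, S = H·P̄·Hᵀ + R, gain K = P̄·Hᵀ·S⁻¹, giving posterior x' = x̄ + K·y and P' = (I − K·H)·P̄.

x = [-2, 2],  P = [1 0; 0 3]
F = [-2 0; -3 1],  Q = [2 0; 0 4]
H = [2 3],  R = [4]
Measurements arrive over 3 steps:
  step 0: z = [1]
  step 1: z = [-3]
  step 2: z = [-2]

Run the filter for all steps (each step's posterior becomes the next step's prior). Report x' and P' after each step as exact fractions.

step 0: x̄ = F·x = [4, 8]
step 0: P̄ = F·P·Fᵀ + Q = [6 6; 6 16]
step 0: y = z − H·x̄ = [-31]
step 0: S = H·P̄·Hᵀ + R = [244]
step 0: K = P̄·Hᵀ·S⁻¹ = [15/122; 15/61]
step 0: x' = x̄ + K·y = [23/122, 23/61]
step 0: P' = (I − K·H)·P̄ = [141/61 -84/61; -84/61 76/61]
step 1: x̄ = F·x = [-23/61, -23/122]
step 1: P̄ = F·P·Fᵀ + Q = [686/61 1014/61; 1014/61 2093/61]
step 1: y = z − H·x̄ = [-205/122]
step 1: S = H·P̄·Hᵀ + R = [33993/61]
step 1: K = P̄·Hᵀ·S⁻¹ = [4414/33993; 923/3777]
step 1: x' = x̄ + K·y = [-20234/33993, -2263/3777]
step 1: P' = (I − K·H)·P̄ = [62882/33993 -4004/3777; -4004/3777 1300/1259]
step 2: x̄ = F·x = [40468/33993, 13445/11331]
step 2: P̄ = F·P·Fᵀ + Q = [319514/33993 149788/11331; 149788/11331 105914/3777]
step 2: y = z − H·x̄ = [-269927/33993]
step 2: S = H·P̄·Hᵀ + R = [15385430/33993]
step 2: K = P̄·Hᵀ·S⁻¹ = [3368/26077; 1879203/7692715]
step 2: x' = x̄ + K·y = [4300/26077, -5794192/7692715]
step 2: P' = (I − K·H)·P̄ = [48226/26077 -27660/26077; -27660/26077 7945404/7692715]

step 0: x' = [23/122, 23/61], P' = [141/61 -84/61; -84/61 76/61]
step 1: x' = [-20234/33993, -2263/3777], P' = [62882/33993 -4004/3777; -4004/3777 1300/1259]
step 2: x' = [4300/26077, -5794192/7692715], P' = [48226/26077 -27660/26077; -27660/26077 7945404/7692715]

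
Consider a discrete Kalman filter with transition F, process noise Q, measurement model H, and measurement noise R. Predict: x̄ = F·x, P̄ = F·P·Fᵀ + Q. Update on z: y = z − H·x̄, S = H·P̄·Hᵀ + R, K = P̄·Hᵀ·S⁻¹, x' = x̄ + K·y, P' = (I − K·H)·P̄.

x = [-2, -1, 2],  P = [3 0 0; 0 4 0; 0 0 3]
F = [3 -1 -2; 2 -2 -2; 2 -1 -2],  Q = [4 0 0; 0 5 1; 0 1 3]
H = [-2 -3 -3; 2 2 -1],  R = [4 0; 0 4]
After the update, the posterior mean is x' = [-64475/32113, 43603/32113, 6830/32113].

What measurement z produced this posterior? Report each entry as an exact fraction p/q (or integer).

z = [-1, -2]

x̄ = F·x = [-9, -6, -7]
P̄ = F·P·Fᵀ + Q = [47 38 34; 38 45 33; 34 33 31]
S = H·P̄·Hᵀ + R = [2334 -980; -980 439]
K = P̄·Hᵀ·S⁻¹ = [-1405/32113 6812/32113; -2875/32113 3311/32113; -6600/32113 -7199/32113]
x' − x̄ = [224542/32113, 236281/32113, 231621/32113] = K·y
y = (KᵀK)⁻¹·Kᵀ·(x' − x̄) = [-58, 21]
z = y + H·x̄ = [-58, 21] + [57, -23] = [-1, -2]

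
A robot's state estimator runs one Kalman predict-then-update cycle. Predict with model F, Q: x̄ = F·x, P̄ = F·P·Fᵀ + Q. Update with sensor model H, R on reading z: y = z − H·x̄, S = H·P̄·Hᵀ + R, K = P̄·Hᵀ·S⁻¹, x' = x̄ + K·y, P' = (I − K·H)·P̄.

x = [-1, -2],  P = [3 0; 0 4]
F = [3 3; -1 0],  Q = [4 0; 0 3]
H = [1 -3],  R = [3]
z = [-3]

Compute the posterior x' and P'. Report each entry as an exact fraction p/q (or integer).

x̄ = F·x = [-9, 1]
P̄ = F·P·Fᵀ + Q = [67 -9; -9 6]
y = z − H·x̄ = [9]
S = H·P̄·Hᵀ + R = [178]
K = P̄·Hᵀ·S⁻¹ = [47/89; -27/178]
x' = x̄ + K·y = [-378/89, -65/178]
P' = (I − K·H)·P̄ = [1545/89 468/89; 468/89 339/178]

x' = [-378/89, -65/178]
P' = [1545/89 468/89; 468/89 339/178]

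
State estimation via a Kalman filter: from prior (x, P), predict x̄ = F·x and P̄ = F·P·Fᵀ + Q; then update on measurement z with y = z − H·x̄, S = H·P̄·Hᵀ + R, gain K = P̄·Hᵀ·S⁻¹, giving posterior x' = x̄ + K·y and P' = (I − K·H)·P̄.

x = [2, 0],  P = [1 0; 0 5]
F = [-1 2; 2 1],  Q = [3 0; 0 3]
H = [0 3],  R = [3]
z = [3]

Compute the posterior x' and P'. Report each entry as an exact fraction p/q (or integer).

x' = [-146/37, 40/37]
P' = [696/37 8/37; 8/37 12/37]

x̄ = F·x = [-2, 4]
P̄ = F·P·Fᵀ + Q = [24 8; 8 12]
y = z − H·x̄ = [-9]
S = H·P̄·Hᵀ + R = [111]
K = P̄·Hᵀ·S⁻¹ = [8/37; 12/37]
x' = x̄ + K·y = [-146/37, 40/37]
P' = (I − K·H)·P̄ = [696/37 8/37; 8/37 12/37]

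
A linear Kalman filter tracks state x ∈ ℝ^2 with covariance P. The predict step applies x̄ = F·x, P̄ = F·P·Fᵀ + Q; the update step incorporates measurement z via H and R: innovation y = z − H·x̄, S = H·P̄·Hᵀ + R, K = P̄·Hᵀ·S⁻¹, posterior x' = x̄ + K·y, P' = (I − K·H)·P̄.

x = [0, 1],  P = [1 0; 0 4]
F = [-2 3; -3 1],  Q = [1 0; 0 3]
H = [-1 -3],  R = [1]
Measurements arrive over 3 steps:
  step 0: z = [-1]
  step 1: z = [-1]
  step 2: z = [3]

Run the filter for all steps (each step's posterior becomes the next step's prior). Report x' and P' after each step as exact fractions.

step 0: x̄ = F·x = [3, 1]
step 0: P̄ = F·P·Fᵀ + Q = [41 18; 18 16]
step 0: y = z − H·x̄ = [5]
step 0: S = H·P̄·Hᵀ + R = [294]
step 0: K = P̄·Hᵀ·S⁻¹ = [-95/294; -11/49]
step 0: x' = x̄ + K·y = [407/294, -6/49]
step 0: P' = (I − K·H)·P̄ = [3029/294 -163/49; -163/49 58/49]
step 1: x̄ = F·x = [-461/147, -419/98]
step 1: P̄ = F·P·Fᵀ + Q = [13639/147 4996/49; 4996/49 11453/98]
step 1: y = z − H·x̄ = [-4987/294]
step 1: S = H·P̄·Hᵀ + R = [516659/294]
step 1: K = P̄·Hᵀ·S⁻¹ = [-117206/516659; -133053/516659]
step 1: x' = x̄ + K·y = [367846/516659, 47942/516659]
step 1: P' = (I − K·H)·P̄ = [1211489/516659 -364761/516659; -364761/516659 165938/516659]
step 2: x̄ = F·x = [-53806/46969, -1055596/516659]
step 2: P̄ = F·P·Fᵀ + Q = [1021199/46969 1070829/46969; 1070829/46969 14807882/516659]
step 2: y = z − H·x̄ = [-2208677/516659]
step 2: S = H·P̄·Hᵀ + R = [215695500/516659]
step 2: K = P̄·Hᵀ·S⁻¹ = [-23285273/107847750; -3746851/14379700]
step 2: x' = x̄ + K·y = [-24003781/107847750, -13361947/14379700]
step 2: P' = (I − K·H)·P̄ = [122969194/53923875 -4947847/7189850; -4947847/7189850 909503/2875940]

step 0: x' = [407/294, -6/49], P' = [3029/294 -163/49; -163/49 58/49]
step 1: x' = [367846/516659, 47942/516659], P' = [1211489/516659 -364761/516659; -364761/516659 165938/516659]
step 2: x' = [-24003781/107847750, -13361947/14379700], P' = [122969194/53923875 -4947847/7189850; -4947847/7189850 909503/2875940]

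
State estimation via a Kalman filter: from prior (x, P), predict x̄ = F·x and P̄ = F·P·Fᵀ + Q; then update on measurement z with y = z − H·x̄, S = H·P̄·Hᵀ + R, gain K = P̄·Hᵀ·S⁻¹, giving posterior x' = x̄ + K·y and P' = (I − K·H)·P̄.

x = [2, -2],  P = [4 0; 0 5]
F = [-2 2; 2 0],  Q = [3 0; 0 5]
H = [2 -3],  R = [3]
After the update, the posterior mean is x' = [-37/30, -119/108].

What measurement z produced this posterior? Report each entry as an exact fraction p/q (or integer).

x̄ = F·x = [-8, 4]
P̄ = F·P·Fᵀ + Q = [39 -16; -16 21]
S = H·P̄·Hᵀ + R = [540]
K = P̄·Hᵀ·S⁻¹ = [7/30; -19/108]
x' − x̄ = [203/30, -551/108] = K·y
y = (KᵀK)⁻¹·Kᵀ·(x' − x̄) = [29]
z = y + H·x̄ = [29] + [-28] = [1]

z = [1]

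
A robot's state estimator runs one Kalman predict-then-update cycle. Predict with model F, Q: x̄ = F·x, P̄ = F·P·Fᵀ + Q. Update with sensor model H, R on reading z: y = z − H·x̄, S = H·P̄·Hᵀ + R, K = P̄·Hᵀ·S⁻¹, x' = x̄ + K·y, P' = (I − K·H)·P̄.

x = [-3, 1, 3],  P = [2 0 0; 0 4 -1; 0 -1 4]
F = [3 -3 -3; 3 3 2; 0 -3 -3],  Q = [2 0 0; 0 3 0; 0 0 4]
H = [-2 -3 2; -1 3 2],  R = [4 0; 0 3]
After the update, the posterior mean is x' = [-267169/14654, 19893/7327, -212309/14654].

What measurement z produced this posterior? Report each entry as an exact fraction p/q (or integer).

z = [-1, -3]

x̄ = F·x = [-21, 0, -12]
P̄ = F·P·Fᵀ + Q = [74 -27 54; -27 61 -45; 54 -45 58]
S = H·P̄·Hᵀ + R = [865 -412; -412 264]
K = P̄·Hᵀ·S⁻¹ = [-2135/14654 -23763/58616; -1047/7327 3393/14654; 1919/14654 -4229/58616]
x' − x̄ = [40565/14654, 19893/7327, -36461/14654] = K·y
y = (KᵀK)⁻¹·Kᵀ·(x' − x̄) = [-19, 0]
z = y + H·x̄ = [-19, 0] + [18, -3] = [-1, -3]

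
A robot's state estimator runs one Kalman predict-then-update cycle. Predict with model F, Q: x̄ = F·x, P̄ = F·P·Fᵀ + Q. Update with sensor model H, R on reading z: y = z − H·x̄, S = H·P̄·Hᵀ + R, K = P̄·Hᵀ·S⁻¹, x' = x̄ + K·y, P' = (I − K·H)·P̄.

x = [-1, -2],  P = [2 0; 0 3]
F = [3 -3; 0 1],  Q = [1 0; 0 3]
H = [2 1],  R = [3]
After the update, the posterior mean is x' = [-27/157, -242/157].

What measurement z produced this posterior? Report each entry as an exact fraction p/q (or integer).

x̄ = F·x = [3, -2]
P̄ = F·P·Fᵀ + Q = [46 -9; -9 6]
S = H·P̄·Hᵀ + R = [157]
K = P̄·Hᵀ·S⁻¹ = [83/157; -12/157]
x' − x̄ = [-498/157, 72/157] = K·y
y = (KᵀK)⁻¹·Kᵀ·(x' − x̄) = [-6]
z = y + H·x̄ = [-6] + [4] = [-2]

z = [-2]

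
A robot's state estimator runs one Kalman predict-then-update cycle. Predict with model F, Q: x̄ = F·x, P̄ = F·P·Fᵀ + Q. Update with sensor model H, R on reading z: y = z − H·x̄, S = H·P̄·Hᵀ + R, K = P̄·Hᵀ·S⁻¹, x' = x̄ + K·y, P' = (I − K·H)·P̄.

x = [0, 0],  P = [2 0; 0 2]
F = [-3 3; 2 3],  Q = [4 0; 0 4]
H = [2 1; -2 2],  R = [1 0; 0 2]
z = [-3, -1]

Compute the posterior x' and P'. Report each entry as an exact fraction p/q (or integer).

x' = [-17684/21283, -28086/21283]
P' = [3532/21283 6/21283; 6/21283 7014/21283]

x̄ = F·x = [0, 0]
P̄ = F·P·Fᵀ + Q = [40 6; 6 30]
y = z − H·x̄ = [-3, -1]
S = H·P̄·Hᵀ + R = [215 -88; -88 234]
K = P̄·Hᵀ·S⁻¹ = [7070/21283 -3526/21283; 7026/21283 7008/21283]
x' = x̄ + K·y = [-17684/21283, -28086/21283]
P' = (I − K·H)·P̄ = [3532/21283 6/21283; 6/21283 7014/21283]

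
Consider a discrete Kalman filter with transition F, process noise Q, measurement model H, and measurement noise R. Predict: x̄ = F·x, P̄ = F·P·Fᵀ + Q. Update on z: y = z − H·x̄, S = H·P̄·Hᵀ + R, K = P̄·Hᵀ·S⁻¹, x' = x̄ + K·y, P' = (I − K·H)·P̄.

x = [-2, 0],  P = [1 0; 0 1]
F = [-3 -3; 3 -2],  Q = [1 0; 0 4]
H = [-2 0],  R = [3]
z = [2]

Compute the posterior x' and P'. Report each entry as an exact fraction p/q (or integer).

x' = [-58/79, -390/79]
P' = [57/79 -9/79; -9/79 1307/79]

x̄ = F·x = [6, -6]
P̄ = F·P·Fᵀ + Q = [19 -3; -3 17]
y = z − H·x̄ = [14]
S = H·P̄·Hᵀ + R = [79]
K = P̄·Hᵀ·S⁻¹ = [-38/79; 6/79]
x' = x̄ + K·y = [-58/79, -390/79]
P' = (I − K·H)·P̄ = [57/79 -9/79; -9/79 1307/79]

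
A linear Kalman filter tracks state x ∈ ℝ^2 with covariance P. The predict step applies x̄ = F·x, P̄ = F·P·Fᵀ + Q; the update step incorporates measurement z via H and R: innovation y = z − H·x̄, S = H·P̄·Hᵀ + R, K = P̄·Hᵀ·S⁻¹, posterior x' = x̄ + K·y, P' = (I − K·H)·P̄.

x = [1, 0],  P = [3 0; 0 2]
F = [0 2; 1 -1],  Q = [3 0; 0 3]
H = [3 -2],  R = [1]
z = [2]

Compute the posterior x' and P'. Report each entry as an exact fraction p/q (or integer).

x' = [41/45, 17/45]
P' = [299/180 107/45; 107/45 164/45]

x̄ = F·x = [0, 1]
P̄ = F·P·Fᵀ + Q = [11 -4; -4 8]
y = z − H·x̄ = [4]
S = H·P̄·Hᵀ + R = [180]
K = P̄·Hᵀ·S⁻¹ = [41/180; -7/45]
x' = x̄ + K·y = [41/45, 17/45]
P' = (I − K·H)·P̄ = [299/180 107/45; 107/45 164/45]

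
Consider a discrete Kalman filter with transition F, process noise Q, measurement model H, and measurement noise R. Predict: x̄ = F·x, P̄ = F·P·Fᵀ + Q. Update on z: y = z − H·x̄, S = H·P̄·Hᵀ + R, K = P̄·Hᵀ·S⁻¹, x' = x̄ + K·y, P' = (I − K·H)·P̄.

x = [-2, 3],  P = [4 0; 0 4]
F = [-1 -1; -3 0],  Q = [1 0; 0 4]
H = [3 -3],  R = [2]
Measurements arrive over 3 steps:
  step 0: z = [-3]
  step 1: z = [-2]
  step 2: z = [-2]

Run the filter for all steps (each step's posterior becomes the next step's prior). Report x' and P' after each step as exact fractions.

step 0: x̄ = F·x = [-1, 6]
step 0: P̄ = F·P·Fᵀ + Q = [9 12; 12 40]
step 0: y = z − H·x̄ = [18]
step 0: S = H·P̄·Hᵀ + R = [227]
step 0: K = P̄·Hᵀ·S⁻¹ = [-9/227; -84/227]
step 0: x' = x̄ + K·y = [-389/227, -150/227]
step 0: P' = (I − K·H)·P̄ = [1962/227 1968/227; 1968/227 2024/227]
step 1: x̄ = F·x = [539/227, 1167/227]
step 1: P̄ = F·P·Fᵀ + Q = [8149/227 11790/227; 11790/227 18566/227]
step 1: y = z − H·x̄ = [1430/227]
step 1: S = H·P̄·Hᵀ + R = [28669/227]
step 1: K = P̄·Hᵀ·S⁻¹ = [-10923/28669; -20328/28669]
step 1: x' = x̄ + K·y = [-737/28669, 19329/28669]
step 1: P' = (I − K·H)·P̄ = [503576/28669 510858/28669; 510858/28669 524410/28669]
step 2: x̄ = F·x = [-18592/28669, 2211/28669]
step 2: P̄ = F·P·Fᵀ + Q = [2078371/28669 3043302/28669; 3043302/28669 4646860/28669]
step 2: y = z − H·x̄ = [5071/28669]
step 2: S = H·P̄·Hᵀ + R = [5804981/28669]
step 2: K = P̄·Hᵀ·S⁻¹ = [-2894793/5804981; -4810674/5804981]
step 2: x' = x̄ + K·y = [-4276595/5804981, -403227/5804981]
step 2: P' = (I − K·H)·P̄ = [128538758/5804981 130468620/5804981; 130468620/5804981 133675736/5804981]

step 0: x' = [-389/227, -150/227], P' = [1962/227 1968/227; 1968/227 2024/227]
step 1: x' = [-737/28669, 19329/28669], P' = [503576/28669 510858/28669; 510858/28669 524410/28669]
step 2: x' = [-4276595/5804981, -403227/5804981], P' = [128538758/5804981 130468620/5804981; 130468620/5804981 133675736/5804981]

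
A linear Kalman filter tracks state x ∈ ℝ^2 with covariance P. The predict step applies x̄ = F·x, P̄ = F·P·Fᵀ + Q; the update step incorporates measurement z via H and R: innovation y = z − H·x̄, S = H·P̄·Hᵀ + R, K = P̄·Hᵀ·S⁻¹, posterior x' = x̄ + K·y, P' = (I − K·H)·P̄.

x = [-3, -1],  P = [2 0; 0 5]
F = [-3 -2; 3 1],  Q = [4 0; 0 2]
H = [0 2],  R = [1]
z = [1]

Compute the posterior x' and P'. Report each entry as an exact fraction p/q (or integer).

x̄ = F·x = [11, -10]
P̄ = F·P·Fᵀ + Q = [42 -28; -28 25]
y = z − H·x̄ = [21]
S = H·P̄·Hᵀ + R = [101]
K = P̄·Hᵀ·S⁻¹ = [-56/101; 50/101]
x' = x̄ + K·y = [-65/101, 40/101]
P' = (I − K·H)·P̄ = [1106/101 -28/101; -28/101 25/101]

x' = [-65/101, 40/101]
P' = [1106/101 -28/101; -28/101 25/101]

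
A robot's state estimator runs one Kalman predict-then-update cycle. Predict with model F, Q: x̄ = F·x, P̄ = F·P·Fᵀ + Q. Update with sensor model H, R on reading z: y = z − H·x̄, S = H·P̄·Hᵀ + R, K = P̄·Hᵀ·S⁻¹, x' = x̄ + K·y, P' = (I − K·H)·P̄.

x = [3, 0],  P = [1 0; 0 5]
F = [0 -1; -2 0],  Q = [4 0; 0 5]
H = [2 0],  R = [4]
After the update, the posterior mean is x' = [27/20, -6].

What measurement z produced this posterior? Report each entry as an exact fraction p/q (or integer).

x̄ = F·x = [0, -6]
P̄ = F·P·Fᵀ + Q = [9 0; 0 9]
S = H·P̄·Hᵀ + R = [40]
K = P̄·Hᵀ·S⁻¹ = [9/20; 0]
x' − x̄ = [27/20, 0] = K·y
y = (KᵀK)⁻¹·Kᵀ·(x' − x̄) = [3]
z = y + H·x̄ = [3] + [0] = [3]

z = [3]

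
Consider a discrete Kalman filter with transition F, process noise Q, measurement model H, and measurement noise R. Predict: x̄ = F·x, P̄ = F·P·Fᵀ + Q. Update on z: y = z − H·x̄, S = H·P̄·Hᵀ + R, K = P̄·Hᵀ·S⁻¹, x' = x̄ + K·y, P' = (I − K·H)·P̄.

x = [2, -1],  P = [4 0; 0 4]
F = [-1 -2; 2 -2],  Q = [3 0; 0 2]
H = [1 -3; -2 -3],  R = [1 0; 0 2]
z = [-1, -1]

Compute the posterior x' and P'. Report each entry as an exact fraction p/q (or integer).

x' = [-153/7402, 5133/14804]
P' = [2429/7402 1/3701; 1/3701 547/7402]

x̄ = F·x = [0, 6]
P̄ = F·P·Fᵀ + Q = [23 8; 8 34]
y = z − H·x̄ = [17, 17]
S = H·P̄·Hᵀ + R = [282 284; 284 496]
K = P̄·Hᵀ·S⁻¹ = [2423/7402 -1216/3701; -1639/7402 -1645/14804]
x' = x̄ + K·y = [-153/7402, 5133/14804]
P' = (I − K·H)·P̄ = [2429/7402 1/3701; 1/3701 547/7402]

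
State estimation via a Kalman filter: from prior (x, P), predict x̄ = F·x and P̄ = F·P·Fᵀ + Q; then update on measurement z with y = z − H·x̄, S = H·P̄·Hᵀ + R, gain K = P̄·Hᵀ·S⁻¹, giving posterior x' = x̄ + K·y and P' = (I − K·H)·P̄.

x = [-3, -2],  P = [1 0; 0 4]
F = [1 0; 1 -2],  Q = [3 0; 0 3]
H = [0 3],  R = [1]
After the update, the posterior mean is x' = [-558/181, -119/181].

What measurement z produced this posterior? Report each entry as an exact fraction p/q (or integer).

x̄ = F·x = [-3, 1]
P̄ = F·P·Fᵀ + Q = [4 1; 1 20]
S = H·P̄·Hᵀ + R = [181]
K = P̄·Hᵀ·S⁻¹ = [3/181; 60/181]
x' − x̄ = [-15/181, -300/181] = K·y
y = (KᵀK)⁻¹·Kᵀ·(x' − x̄) = [-5]
z = y + H·x̄ = [-5] + [3] = [-2]

z = [-2]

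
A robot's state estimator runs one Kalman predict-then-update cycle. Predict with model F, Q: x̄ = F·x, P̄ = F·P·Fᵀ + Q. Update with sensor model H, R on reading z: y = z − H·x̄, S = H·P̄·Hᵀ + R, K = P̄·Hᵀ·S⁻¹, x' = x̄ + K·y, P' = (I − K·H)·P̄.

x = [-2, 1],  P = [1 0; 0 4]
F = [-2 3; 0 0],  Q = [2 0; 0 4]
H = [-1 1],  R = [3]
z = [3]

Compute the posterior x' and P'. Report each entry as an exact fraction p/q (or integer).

x̄ = F·x = [7, 0]
P̄ = F·P·Fᵀ + Q = [42 0; 0 4]
y = z − H·x̄ = [10]
S = H·P̄·Hᵀ + R = [49]
K = P̄·Hᵀ·S⁻¹ = [-6/7; 4/49]
x' = x̄ + K·y = [-11/7, 40/49]
P' = (I − K·H)·P̄ = [6 24/7; 24/7 180/49]

x' = [-11/7, 40/49]
P' = [6 24/7; 24/7 180/49]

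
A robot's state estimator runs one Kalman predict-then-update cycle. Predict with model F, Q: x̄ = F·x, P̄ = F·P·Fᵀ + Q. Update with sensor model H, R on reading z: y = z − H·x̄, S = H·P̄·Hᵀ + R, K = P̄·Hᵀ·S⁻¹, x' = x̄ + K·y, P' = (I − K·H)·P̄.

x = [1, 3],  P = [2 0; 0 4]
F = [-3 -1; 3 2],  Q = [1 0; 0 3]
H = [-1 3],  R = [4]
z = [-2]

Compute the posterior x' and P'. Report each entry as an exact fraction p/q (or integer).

x' = [439/516, -151/516]
P' = [1667/516 421/516; 421/516 323/516]

x̄ = F·x = [-6, 9]
P̄ = F·P·Fᵀ + Q = [23 -26; -26 37]
y = z − H·x̄ = [-35]
S = H·P̄·Hᵀ + R = [516]
K = P̄·Hᵀ·S⁻¹ = [-101/516; 137/516]
x' = x̄ + K·y = [439/516, -151/516]
P' = (I − K·H)·P̄ = [1667/516 421/516; 421/516 323/516]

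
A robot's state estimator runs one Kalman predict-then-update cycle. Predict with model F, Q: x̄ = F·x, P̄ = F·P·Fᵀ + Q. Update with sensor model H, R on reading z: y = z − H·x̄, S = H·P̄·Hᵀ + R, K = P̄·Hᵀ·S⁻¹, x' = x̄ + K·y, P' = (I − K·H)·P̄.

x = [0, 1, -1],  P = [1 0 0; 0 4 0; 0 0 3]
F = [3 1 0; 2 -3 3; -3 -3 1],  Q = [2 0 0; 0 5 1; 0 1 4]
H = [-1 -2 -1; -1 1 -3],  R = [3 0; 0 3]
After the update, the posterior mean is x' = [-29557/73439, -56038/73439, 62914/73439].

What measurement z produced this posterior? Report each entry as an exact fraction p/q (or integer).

z = [1, -3]

x̄ = F·x = [1, -6, -4]
P̄ = F·P·Fᵀ + Q = [15 -6 -21; -6 72 40; -21 40 52]
S = H·P̄·Hᵀ + R = [452 137; 137 204]
K = P̄·Hᵀ·S⁻¹ = [-2082/73439 16518/73439; -30558/73439 5402/73439; -9629/73439 -27733/73439]
x' − x̄ = [-102996/73439, 384596/73439, 356670/73439] = K·y
y = (KᵀK)⁻¹·Kᵀ·(x' − x̄) = [-14, -8]
z = y + H·x̄ = [-14, -8] + [15, 5] = [1, -3]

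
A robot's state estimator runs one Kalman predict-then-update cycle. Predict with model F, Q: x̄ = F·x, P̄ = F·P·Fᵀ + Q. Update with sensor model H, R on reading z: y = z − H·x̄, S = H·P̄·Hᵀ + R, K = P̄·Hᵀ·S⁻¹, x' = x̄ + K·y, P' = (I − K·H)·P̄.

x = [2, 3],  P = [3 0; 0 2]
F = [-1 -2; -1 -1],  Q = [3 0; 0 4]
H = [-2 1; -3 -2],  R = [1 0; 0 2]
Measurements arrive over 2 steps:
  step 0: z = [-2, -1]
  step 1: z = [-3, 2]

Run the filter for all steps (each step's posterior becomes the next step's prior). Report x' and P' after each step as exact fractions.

step 0: x' = [25/39, -757/1365], P' = [14/117 -4/117; -4/117 1327/4095]
step 1: x' = [1117523/2046236, -7040197/4092472], P' = [121047/1023118 -72133/2046236; -72133/2046236 1308403/4092472]

step 0: x̄ = F·x = [-8, -5]
step 0: P̄ = F·P·Fᵀ + Q = [14 7; 7 9]
step 0: y = z − H·x̄ = [-13, -35]
step 0: S = H·P̄·Hᵀ + R = [38 73; 73 248]
step 0: K = P̄·Hᵀ·S⁻¹ = [-32/117 -17/117; 1607/4095 -1117/4095]
step 0: x' = x̄ + K·y = [25/39, -757/1365]
step 0: P' = (I − K·H)·P̄ = [14/117 -4/117; -4/117 1327/4095]
step 1: x̄ = F·x = [213/455, -118/1365]
step 1: P̄ = F·P·Fᵀ + Q = [1947/455 908/1365; 908/1365 17917/4095]
step 1: y = z − H·x̄ = [-2699/1365, 4411/1365]
step 1: S = H·P̄·Hᵀ + R = [81208/4095 72028/4095; 72028/4095 270253/4095]
step 1: K = P̄·Hᵀ·S⁻¹ = [-556321/2046236 -72752/511559; 1596935/4092472 -273001/1023118]
step 1: x' = x̄ + K·y = [1117523/2046236, -7040197/4092472]
step 1: P' = (I − K·H)·P̄ = [121047/1023118 -72133/2046236; -72133/2046236 1308403/4092472]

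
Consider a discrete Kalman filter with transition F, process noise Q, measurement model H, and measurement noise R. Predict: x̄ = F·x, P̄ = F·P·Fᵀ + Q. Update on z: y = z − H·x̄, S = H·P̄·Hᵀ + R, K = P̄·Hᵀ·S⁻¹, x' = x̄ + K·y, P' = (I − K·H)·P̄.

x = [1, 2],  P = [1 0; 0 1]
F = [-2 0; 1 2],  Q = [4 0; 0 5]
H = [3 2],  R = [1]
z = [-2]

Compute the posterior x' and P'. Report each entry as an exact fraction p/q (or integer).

x' = [-298/89, 361/89]
P' = [312/89 -458/89; -458/89 694/89]

x̄ = F·x = [-2, 5]
P̄ = F·P·Fᵀ + Q = [8 -2; -2 10]
y = z − H·x̄ = [-6]
S = H·P̄·Hᵀ + R = [89]
K = P̄·Hᵀ·S⁻¹ = [20/89; 14/89]
x' = x̄ + K·y = [-298/89, 361/89]
P' = (I − K·H)·P̄ = [312/89 -458/89; -458/89 694/89]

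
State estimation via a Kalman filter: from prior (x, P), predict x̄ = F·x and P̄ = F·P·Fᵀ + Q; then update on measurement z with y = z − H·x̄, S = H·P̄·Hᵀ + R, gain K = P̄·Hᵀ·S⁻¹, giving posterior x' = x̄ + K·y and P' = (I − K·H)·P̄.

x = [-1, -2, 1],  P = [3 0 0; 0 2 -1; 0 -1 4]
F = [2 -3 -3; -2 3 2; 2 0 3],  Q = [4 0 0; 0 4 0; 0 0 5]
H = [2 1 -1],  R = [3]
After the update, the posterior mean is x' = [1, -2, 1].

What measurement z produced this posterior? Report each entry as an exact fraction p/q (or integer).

x̄ = F·x = [1, -2, 1]
P̄ = F·P·Fᵀ + Q = [52 -39 -15; -39 38 3; -15 3 53]
S = H·P̄·Hᵀ + R = [200]
K = P̄·Hᵀ·S⁻¹ = [2/5; -43/200; -2/5]
x' − x̄ = [0, 0, 0] = K·y
y = (KᵀK)⁻¹·Kᵀ·(x' − x̄) = [0]
z = y + H·x̄ = [0] + [-1] = [-1]

z = [-1]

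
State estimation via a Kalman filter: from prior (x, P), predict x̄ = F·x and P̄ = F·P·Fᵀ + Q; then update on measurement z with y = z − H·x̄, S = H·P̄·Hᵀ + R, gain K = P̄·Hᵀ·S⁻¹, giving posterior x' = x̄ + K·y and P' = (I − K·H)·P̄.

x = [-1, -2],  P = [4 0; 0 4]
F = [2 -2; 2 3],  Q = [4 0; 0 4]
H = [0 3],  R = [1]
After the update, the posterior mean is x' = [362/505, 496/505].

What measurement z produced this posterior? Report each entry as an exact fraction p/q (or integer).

z = [3]

x̄ = F·x = [2, -8]
P̄ = F·P·Fᵀ + Q = [36 -8; -8 56]
S = H·P̄·Hᵀ + R = [505]
K = P̄·Hᵀ·S⁻¹ = [-24/505; 168/505]
x' − x̄ = [-648/505, 4536/505] = K·y
y = (KᵀK)⁻¹·Kᵀ·(x' − x̄) = [27]
z = y + H·x̄ = [27] + [-24] = [3]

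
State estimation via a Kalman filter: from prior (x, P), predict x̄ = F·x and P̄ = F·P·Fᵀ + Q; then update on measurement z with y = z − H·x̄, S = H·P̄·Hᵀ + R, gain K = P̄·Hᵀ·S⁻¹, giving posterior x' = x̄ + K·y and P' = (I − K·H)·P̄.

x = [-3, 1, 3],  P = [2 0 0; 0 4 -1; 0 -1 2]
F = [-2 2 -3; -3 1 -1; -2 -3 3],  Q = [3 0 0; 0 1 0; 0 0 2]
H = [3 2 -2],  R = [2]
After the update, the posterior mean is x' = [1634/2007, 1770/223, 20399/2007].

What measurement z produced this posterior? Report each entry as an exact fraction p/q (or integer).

x̄ = F·x = [-1, 7, 12]
P̄ = F·P·Fᵀ + Q = [57 31 -49; 31 27 -12; -49 -12 82]
S = H·P̄·Hᵀ + R = [2007]
K = P̄·Hᵀ·S⁻¹ = [331/2007; 19/223; -335/2007]
x' − x̄ = [3641/2007, 209/223, -3685/2007] = K·y
y = (KᵀK)⁻¹·Kᵀ·(x' − x̄) = [11]
z = y + H·x̄ = [11] + [-13] = [-2]

z = [-2]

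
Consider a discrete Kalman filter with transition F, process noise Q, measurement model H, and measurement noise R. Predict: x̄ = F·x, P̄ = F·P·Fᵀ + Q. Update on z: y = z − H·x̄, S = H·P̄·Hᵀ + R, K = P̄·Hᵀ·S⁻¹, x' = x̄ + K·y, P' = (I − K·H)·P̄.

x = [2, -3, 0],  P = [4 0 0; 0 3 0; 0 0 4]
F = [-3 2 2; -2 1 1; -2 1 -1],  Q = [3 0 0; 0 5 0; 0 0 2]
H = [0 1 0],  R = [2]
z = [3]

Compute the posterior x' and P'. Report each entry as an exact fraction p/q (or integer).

x' = [2/3, 7/3, -2]
P' = [283/15 38/15 3; 38/15 28/15 1; 3 1 35/2]

x̄ = F·x = [-12, -7, -7]
P̄ = F·P·Fᵀ + Q = [67 38 22; 38 28 15; 22 15 25]
y = z − H·x̄ = [10]
S = H·P̄·Hᵀ + R = [30]
K = P̄·Hᵀ·S⁻¹ = [19/15; 14/15; 1/2]
x' = x̄ + K·y = [2/3, 7/3, -2]
P' = (I − K·H)·P̄ = [283/15 38/15 3; 38/15 28/15 1; 3 1 35/2]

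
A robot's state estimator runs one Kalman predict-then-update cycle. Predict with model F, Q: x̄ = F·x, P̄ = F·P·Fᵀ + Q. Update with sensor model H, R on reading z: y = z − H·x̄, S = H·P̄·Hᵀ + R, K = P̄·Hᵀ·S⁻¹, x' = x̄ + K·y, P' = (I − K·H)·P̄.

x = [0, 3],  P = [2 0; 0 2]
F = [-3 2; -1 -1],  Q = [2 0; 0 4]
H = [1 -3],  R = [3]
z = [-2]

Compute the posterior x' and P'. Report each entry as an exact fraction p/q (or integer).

x̄ = F·x = [6, -3]
P̄ = F·P·Fᵀ + Q = [28 2; 2 8]
y = z − H·x̄ = [-17]
S = H·P̄·Hᵀ + R = [91]
K = P̄·Hᵀ·S⁻¹ = [22/91; -22/91]
x' = x̄ + K·y = [172/91, 101/91]
P' = (I − K·H)·P̄ = [2064/91 666/91; 666/91 244/91]

x' = [172/91, 101/91]
P' = [2064/91 666/91; 666/91 244/91]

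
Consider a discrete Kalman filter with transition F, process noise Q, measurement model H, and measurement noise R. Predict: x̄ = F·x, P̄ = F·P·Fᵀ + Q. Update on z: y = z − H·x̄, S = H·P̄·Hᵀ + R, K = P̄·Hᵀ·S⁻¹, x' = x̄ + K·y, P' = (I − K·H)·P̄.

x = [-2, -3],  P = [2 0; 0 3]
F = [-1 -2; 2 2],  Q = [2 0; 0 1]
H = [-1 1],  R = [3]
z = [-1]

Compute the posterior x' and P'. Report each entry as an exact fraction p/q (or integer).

x' = [4/9, -91/72]
P' = [16/9 4/9; 4/9 143/72]

x̄ = F·x = [8, -10]
P̄ = F·P·Fᵀ + Q = [16 -16; -16 21]
y = z − H·x̄ = [17]
S = H·P̄·Hᵀ + R = [72]
K = P̄·Hᵀ·S⁻¹ = [-4/9; 37/72]
x' = x̄ + K·y = [4/9, -91/72]
P' = (I − K·H)·P̄ = [16/9 4/9; 4/9 143/72]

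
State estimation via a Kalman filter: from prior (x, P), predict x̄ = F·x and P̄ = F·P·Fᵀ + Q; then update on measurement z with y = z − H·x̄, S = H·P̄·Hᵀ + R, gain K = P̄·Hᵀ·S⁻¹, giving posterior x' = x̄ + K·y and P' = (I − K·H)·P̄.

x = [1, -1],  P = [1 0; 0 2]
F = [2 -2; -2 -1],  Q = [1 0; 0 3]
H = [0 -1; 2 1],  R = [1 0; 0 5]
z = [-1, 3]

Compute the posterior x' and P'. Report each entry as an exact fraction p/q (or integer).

x' = [808/579, 137/193]
P' = [767/579 -78/193; -78/193 171/193]

x̄ = F·x = [4, -1]
P̄ = F·P·Fᵀ + Q = [13 0; 0 9]
y = z − H·x̄ = [-2, -4]
S = H·P̄·Hᵀ + R = [10 -9; -9 66]
K = P̄·Hᵀ·S⁻¹ = [78/193 260/579; -171/193 3/193]
x' = x̄ + K·y = [808/579, 137/193]
P' = (I − K·H)·P̄ = [767/579 -78/193; -78/193 171/193]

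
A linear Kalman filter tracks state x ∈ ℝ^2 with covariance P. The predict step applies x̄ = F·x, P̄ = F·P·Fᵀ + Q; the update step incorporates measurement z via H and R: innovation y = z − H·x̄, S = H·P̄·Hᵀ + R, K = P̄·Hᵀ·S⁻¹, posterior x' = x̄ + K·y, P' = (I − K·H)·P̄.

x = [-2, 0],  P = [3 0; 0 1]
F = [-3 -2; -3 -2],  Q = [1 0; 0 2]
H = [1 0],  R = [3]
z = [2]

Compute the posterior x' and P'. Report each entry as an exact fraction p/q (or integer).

x' = [82/35, 86/35]
P' = [96/35 93/35; 93/35 194/35]

x̄ = F·x = [6, 6]
P̄ = F·P·Fᵀ + Q = [32 31; 31 33]
y = z − H·x̄ = [-4]
S = H·P̄·Hᵀ + R = [35]
K = P̄·Hᵀ·S⁻¹ = [32/35; 31/35]
x' = x̄ + K·y = [82/35, 86/35]
P' = (I − K·H)·P̄ = [96/35 93/35; 93/35 194/35]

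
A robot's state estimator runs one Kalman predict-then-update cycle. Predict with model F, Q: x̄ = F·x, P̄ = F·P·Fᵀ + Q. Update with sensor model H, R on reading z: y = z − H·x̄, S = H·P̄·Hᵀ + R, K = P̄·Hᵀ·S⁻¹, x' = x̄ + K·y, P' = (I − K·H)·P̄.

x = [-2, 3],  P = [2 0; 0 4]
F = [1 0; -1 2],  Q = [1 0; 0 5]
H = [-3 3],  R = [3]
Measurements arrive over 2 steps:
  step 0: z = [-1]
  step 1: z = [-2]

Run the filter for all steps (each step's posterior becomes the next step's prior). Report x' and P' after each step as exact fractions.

step 0: x' = [-27/91, -47/91], P' = [198/91 193/91; 193/91 218/91]
step 1: x' = [-551/2089, -1923/2089], P' = [6298/2089 6197/2089; 6197/2089 6762/2089]

step 0: x̄ = F·x = [-2, 8]
step 0: P̄ = F·P·Fᵀ + Q = [3 -2; -2 23]
step 0: y = z − H·x̄ = [-31]
step 0: S = H·P̄·Hᵀ + R = [273]
step 0: K = P̄·Hᵀ·S⁻¹ = [-5/91; 25/91]
step 0: x' = x̄ + K·y = [-27/91, -47/91]
step 0: P' = (I − K·H)·P̄ = [198/91 193/91; 193/91 218/91]
step 1: x̄ = F·x = [-27/91, -67/91]
step 1: P̄ = F·P·Fᵀ + Q = [289/91 188/91; 188/91 753/91]
step 1: y = z − H·x̄ = [-62/91]
step 1: S = H·P̄·Hᵀ + R = [6267/91]
step 1: K = P̄·Hᵀ·S⁻¹ = [-101/2089; 565/2089]
step 1: x' = x̄ + K·y = [-551/2089, -1923/2089]
step 1: P' = (I − K·H)·P̄ = [6298/2089 6197/2089; 6197/2089 6762/2089]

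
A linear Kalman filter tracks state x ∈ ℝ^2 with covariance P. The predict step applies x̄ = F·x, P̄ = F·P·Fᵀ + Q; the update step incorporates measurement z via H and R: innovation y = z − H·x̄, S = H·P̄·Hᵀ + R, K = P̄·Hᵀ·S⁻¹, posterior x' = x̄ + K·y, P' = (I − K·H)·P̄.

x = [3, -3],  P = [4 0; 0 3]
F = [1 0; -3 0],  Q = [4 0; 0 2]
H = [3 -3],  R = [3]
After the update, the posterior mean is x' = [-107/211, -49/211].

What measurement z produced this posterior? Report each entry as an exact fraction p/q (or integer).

z = [-1]

x̄ = F·x = [3, -9]
P̄ = F·P·Fᵀ + Q = [8 -12; -12 38]
S = H·P̄·Hᵀ + R = [633]
K = P̄·Hᵀ·S⁻¹ = [20/211; -50/211]
x' − x̄ = [-740/211, 1850/211] = K·y
y = (KᵀK)⁻¹·Kᵀ·(x' − x̄) = [-37]
z = y + H·x̄ = [-37] + [36] = [-1]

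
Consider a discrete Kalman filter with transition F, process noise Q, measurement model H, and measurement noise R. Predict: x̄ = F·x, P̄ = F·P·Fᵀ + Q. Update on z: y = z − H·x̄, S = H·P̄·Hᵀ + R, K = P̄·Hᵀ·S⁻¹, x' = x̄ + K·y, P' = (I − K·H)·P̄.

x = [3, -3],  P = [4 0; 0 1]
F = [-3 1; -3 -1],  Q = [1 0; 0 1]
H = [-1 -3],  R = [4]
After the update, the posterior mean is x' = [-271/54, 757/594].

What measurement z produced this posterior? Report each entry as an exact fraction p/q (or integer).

z = [1]

x̄ = F·x = [-12, -6]
P̄ = F·P·Fᵀ + Q = [38 35; 35 38]
S = H·P̄·Hᵀ + R = [594]
K = P̄·Hᵀ·S⁻¹ = [-13/54; -149/594]
x' − x̄ = [377/54, 4321/594] = K·y
y = (KᵀK)⁻¹·Kᵀ·(x' − x̄) = [-29]
z = y + H·x̄ = [-29] + [30] = [1]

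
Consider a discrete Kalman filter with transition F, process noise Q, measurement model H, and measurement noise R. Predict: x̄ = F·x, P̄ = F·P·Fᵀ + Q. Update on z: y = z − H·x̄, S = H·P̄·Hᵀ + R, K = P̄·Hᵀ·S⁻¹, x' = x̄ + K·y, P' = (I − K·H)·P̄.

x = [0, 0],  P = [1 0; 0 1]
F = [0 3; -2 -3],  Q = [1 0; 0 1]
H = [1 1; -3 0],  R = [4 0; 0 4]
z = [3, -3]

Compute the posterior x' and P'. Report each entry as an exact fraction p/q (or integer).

x' = [129/133, 6/7]
P' = [396/931 -20/49; -20/49 136/49]

x̄ = F·x = [0, 0]
P̄ = F·P·Fᵀ + Q = [10 -9; -9 14]
y = z − H·x̄ = [3, -3]
S = H·P̄·Hᵀ + R = [10 -3; -3 94]
K = P̄·Hᵀ·S⁻¹ = [4/931 -297/931; 29/49 15/49]
x' = x̄ + K·y = [129/133, 6/7]
P' = (I − K·H)·P̄ = [396/931 -20/49; -20/49 136/49]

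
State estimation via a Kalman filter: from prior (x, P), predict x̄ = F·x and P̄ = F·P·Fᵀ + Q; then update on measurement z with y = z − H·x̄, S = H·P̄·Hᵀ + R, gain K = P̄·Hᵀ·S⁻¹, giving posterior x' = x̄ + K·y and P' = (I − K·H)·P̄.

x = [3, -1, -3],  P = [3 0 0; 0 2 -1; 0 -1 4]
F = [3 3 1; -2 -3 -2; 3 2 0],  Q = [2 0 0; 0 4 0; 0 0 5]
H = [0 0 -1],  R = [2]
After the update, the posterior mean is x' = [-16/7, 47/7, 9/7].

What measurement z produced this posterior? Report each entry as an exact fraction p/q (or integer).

x̄ = F·x = [3, 3, 7]
P̄ = F·P·Fᵀ + Q = [45 -35 37; -35 38 -26; 37 -26 40]
S = H·P̄·Hᵀ + R = [42]
K = P̄·Hᵀ·S⁻¹ = [-37/42; 13/21; -20/21]
x' − x̄ = [-37/7, 26/7, -40/7] = K·y
y = (KᵀK)⁻¹·Kᵀ·(x' − x̄) = [6]
z = y + H·x̄ = [6] + [-7] = [-1]

z = [-1]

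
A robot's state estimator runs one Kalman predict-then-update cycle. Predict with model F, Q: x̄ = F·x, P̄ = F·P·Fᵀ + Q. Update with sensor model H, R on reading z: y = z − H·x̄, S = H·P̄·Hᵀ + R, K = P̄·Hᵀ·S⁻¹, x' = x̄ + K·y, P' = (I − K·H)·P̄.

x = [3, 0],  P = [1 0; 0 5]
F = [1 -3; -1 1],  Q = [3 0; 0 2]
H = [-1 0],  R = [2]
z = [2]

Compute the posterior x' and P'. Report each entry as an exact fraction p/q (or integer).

x' = [-92/51, -73/51]
P' = [98/51 -32/51; -32/51 152/51]

x̄ = F·x = [3, -3]
P̄ = F·P·Fᵀ + Q = [49 -16; -16 8]
y = z − H·x̄ = [5]
S = H·P̄·Hᵀ + R = [51]
K = P̄·Hᵀ·S⁻¹ = [-49/51; 16/51]
x' = x̄ + K·y = [-92/51, -73/51]
P' = (I − K·H)·P̄ = [98/51 -32/51; -32/51 152/51]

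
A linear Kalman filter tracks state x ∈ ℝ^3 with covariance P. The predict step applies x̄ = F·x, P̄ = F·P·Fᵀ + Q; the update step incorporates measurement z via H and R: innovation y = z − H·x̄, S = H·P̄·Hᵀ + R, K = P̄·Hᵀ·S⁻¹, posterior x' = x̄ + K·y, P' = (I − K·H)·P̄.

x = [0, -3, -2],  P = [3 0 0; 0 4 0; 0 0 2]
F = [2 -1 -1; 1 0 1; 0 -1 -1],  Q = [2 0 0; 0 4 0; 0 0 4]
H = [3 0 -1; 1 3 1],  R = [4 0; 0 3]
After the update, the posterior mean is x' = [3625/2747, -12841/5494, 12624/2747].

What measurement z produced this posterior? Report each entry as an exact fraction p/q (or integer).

z = [-1, -1]

x̄ = F·x = [5, -2, 5]
P̄ = F·P·Fᵀ + Q = [20 4 6; 4 9 -2; 6 -2 10]
S = H·P̄·Hᵀ + R = [158 104; 104 138]
K = P̄·Hᵀ·S⁻¹ = [875/2747 97/2747; -271/2747 1563/5494; 16/2747 187/2747]
x' − x̄ = [-10110/2747, -1853/5494, -1111/2747] = K·y
y = (KᵀK)⁻¹·Kᵀ·(x' − x̄) = [-11, -5]
z = y + H·x̄ = [-11, -5] + [10, 4] = [-1, -1]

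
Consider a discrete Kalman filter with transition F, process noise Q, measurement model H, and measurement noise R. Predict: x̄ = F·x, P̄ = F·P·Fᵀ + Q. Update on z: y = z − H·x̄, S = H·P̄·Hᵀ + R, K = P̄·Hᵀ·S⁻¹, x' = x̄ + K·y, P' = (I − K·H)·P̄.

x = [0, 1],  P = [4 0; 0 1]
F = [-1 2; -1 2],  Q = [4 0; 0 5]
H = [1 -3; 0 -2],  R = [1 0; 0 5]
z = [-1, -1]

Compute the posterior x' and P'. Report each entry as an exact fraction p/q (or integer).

x' = [88/83, 113/166]
P' = [2284/415 142/83; 142/83 105/166]

x̄ = F·x = [2, 2]
P̄ = F·P·Fᵀ + Q = [12 8; 8 13]
y = z − H·x̄ = [3, 3]
S = H·P̄·Hᵀ + R = [82 62; 62 57]
K = P̄·Hᵀ·S⁻¹ = [154/415 -284/415; -31/166 -21/83]
x' = x̄ + K·y = [88/83, 113/166]
P' = (I − K·H)·P̄ = [2284/415 142/83; 142/83 105/166]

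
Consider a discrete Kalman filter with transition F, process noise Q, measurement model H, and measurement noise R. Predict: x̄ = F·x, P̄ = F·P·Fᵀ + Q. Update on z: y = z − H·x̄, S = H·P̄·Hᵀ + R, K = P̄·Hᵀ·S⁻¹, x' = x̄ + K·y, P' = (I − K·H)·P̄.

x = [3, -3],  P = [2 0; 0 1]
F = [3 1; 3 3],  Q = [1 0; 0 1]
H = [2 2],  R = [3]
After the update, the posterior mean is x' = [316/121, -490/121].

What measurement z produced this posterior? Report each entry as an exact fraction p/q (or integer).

x̄ = F·x = [6, 0]
P̄ = F·P·Fᵀ + Q = [20 21; 21 28]
S = H·P̄·Hᵀ + R = [363]
K = P̄·Hᵀ·S⁻¹ = [82/363; 98/363]
x' − x̄ = [-410/121, -490/121] = K·y
y = (KᵀK)⁻¹·Kᵀ·(x' − x̄) = [-15]
z = y + H·x̄ = [-15] + [12] = [-3]

z = [-3]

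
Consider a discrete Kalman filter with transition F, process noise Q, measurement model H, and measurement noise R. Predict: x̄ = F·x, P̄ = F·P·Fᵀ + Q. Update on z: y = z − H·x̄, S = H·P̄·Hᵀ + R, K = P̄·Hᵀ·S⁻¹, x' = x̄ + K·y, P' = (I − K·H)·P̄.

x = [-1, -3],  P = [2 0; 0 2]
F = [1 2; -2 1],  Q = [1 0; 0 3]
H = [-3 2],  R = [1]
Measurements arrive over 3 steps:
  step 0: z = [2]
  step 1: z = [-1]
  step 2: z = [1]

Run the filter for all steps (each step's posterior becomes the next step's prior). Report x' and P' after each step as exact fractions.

step 0: x̄ = F·x = [-7, -1]
step 0: P̄ = F·P·Fᵀ + Q = [11 0; 0 13]
step 0: y = z − H·x̄ = [-17]
step 0: S = H·P̄·Hᵀ + R = [152]
step 0: K = P̄·Hᵀ·S⁻¹ = [-33/152; 13/76]
step 0: x' = x̄ + K·y = [-503/152, -297/76]
step 0: P' = (I − K·H)·P̄ = [583/152 429/76; 429/76 325/38]
step 1: x̄ = F·x = [-89/8, 103/38]
step 1: P̄ = F·P·Fᵀ + Q = [493/8 -15/2; -15/2 82/19]
step 1: y = z − H·x̄ = [-6049/152]
step 1: S = H·P̄·Hᵀ + R = [100759/152]
step 1: K = P̄·Hᵀ·S⁻¹ = [-30381/100759; 4732/100759]
step 1: x' = x̄ + K·y = [88100/100759, 84795/100759]
step 1: P' = (I − K·H)·P̄ = [136871/100759 190116/100759; 190116/100759 287540/100759]
step 2: x̄ = F·x = [257690/100759, -91405/100759]
step 2: P̄ = F·P·Fᵀ + Q = [2148254/100759 -269010/100759; -269010/100759 376837/100759]
step 2: y = z − H·x̄ = [1056639/100759]
step 2: S = H·P̄·Hᵀ + R = [24170513/100759]
step 2: K = P̄·Hᵀ·S⁻¹ = [-6982782/24170513; 1560704/24170513]
step 2: x' = x̄ + K·y = [-11411192/24170513, -5559851/24170513]
step 2: P' = (I − K·H)·P̄ = [31413142/24170513 43628322/24170513; 43628322/24170513 66222835/24170513]

step 0: x' = [-503/152, -297/76], P' = [583/152 429/76; 429/76 325/38]
step 1: x' = [88100/100759, 84795/100759], P' = [136871/100759 190116/100759; 190116/100759 287540/100759]
step 2: x' = [-11411192/24170513, -5559851/24170513], P' = [31413142/24170513 43628322/24170513; 43628322/24170513 66222835/24170513]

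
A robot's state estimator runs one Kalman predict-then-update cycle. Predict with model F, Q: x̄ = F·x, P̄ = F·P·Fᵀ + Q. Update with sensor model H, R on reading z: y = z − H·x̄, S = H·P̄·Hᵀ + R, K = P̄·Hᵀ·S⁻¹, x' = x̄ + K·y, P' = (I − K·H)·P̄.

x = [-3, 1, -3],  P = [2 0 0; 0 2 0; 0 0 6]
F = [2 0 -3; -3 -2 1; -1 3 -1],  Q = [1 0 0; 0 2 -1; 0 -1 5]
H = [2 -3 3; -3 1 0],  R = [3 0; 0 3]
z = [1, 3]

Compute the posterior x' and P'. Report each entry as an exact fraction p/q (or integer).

x̄ = F·x = [3, 4, 9]
P̄ = F·P·Fᵀ + Q = [63 -30 14; -30 34 -13; 14 -13 31]
y = z − H·x̄ = [-20, 8]
S = H·P̄·Hᵀ + R = [1602 -975; -975 784]
K = P̄·Hᵀ·S⁻¹ = [-3751/101781 -11032/33927; -4076/33927 99/11309; 71815/305343 22630/101781]
x' = x̄ + K·y = [115595/101781, 219604/33927, 1854907/305343]
P' = (I − K·H)·P̄ = [43979/33927 32947/11309 204814/101781; 32947/11309 99138/11309 227444/33927; 204814/101781 227444/33927 1709183/305343]

x' = [115595/101781, 219604/33927, 1854907/305343]
P' = [43979/33927 32947/11309 204814/101781; 32947/11309 99138/11309 227444/33927; 204814/101781 227444/33927 1709183/305343]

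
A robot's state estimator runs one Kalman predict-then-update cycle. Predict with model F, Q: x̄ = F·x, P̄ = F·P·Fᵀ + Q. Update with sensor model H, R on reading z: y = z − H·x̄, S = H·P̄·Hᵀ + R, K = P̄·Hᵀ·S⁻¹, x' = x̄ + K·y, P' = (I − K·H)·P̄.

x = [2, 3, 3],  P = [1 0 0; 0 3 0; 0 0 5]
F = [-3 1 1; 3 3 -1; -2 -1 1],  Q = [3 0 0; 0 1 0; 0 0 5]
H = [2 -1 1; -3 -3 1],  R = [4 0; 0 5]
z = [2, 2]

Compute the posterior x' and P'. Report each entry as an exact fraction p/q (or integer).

x̄ = F·x = [0, 12, -4]
P̄ = F·P·Fᵀ + Q = [20 -5 8; -5 42 -20; 8 -20 17]
y = z − H·x̄ = [18, 42]
S = H·P̄·Hᵀ + R = [235 110; 110 562]
K = P̄·Hᵀ·S⁻¹ = [16928/59985 -2905/23994; -13027/59985 -4573/23994; 11978/59985 1325/23994]
x' = x̄ + K·y = [-107/19995, 1723/19995, 38263/19995]
P' = (I − K·H)·P̄ = [67607/119970 -64993/119970 -64783/119970; -64993/119970 167537/119970 193307/119970; -64783/119970 193307/119970 418697/119970]

x' = [-107/19995, 1723/19995, 38263/19995]
P' = [67607/119970 -64993/119970 -64783/119970; -64993/119970 167537/119970 193307/119970; -64783/119970 193307/119970 418697/119970]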